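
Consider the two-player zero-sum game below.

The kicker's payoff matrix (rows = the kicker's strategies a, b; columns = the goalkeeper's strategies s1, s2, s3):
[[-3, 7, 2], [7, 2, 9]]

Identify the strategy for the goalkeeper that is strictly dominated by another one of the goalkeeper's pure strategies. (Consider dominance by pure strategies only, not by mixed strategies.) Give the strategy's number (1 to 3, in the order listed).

The goalkeeper prefers columns that give the kicker less. Compare s3 with s1: -3 < 2, 7 < 9.
So s1 strictly dominates s3 for the goalkeeper; s3 is strictly dominated.

3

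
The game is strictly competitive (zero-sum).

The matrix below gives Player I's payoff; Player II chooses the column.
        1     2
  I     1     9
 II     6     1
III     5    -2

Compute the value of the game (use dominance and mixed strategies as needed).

Row III is strictly dominated by row II, so Player I never plays it.
The remaining 2×2 game on (I, II) × (1, 2) has no saddle point. Let Player I play I with probability p; indifference gives p + 6(1−p) = 9p + (1−p), so p = 5/13.
Similarly Player II's optimal q on 1 is 8/13, and the value is 1·(8/13) + (9)·(5/13) = 53/13.

53/13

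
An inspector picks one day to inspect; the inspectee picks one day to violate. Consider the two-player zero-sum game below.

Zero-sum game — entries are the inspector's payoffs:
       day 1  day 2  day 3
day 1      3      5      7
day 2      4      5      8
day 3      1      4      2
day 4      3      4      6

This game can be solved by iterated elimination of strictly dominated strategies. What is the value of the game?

4

Row day 4 is strictly dominated by row day 2 (4>3, 5>4, 8>6); eliminate day 4.
Column day 2 is strictly dominated by day 1 for the inspectee (3<5, 4<5, 1<4); eliminate day 2.
Row day 1 is strictly dominated by row day 2 (4>3, 8>7); eliminate day 1.
Column day 3 is strictly dominated by day 1 for the inspectee (4<8, 1<2); eliminate day 3.
Row day 3 is strictly dominated by row day 2 (4>1); eliminate day 3.
Only (day 2, day 1) remains, with payoff 4.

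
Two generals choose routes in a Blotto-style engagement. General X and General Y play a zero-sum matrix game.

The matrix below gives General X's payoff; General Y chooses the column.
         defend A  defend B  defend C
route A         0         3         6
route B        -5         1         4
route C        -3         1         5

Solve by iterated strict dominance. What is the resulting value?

0

Row route C is strictly dominated by row route A (0>-3, 3>1, 6>5); eliminate route C.
Column defend C is strictly dominated by defend A for General Y (0<6, -5<4); eliminate defend C.
Column defend B is strictly dominated by defend A for General Y (0<3, -5<1); eliminate defend B.
Row route B is strictly dominated by row route A (0>-5); eliminate route B.
Only (route A, defend A) remains, with payoff 0.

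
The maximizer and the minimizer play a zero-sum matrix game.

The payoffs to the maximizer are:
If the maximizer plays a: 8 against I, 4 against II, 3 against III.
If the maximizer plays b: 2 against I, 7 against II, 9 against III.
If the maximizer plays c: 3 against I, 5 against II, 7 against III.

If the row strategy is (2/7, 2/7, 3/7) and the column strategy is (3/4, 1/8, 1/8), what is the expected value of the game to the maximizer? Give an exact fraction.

Against (3/4, 1/8, 1/8), each row's expected payoff is a: 55/8; b: 7/2; c: 15/4.
Taking the (2/7, 2/7, 3/7)-weighted average: (2/7)·(55/8) + (2/7)·(7/2) + (3/7)·(15/4) = 32/7.

32/7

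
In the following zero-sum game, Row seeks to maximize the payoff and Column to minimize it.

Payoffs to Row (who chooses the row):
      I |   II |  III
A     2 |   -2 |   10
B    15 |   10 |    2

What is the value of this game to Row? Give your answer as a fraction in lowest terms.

26/5

Column I is strictly dominated by II for Column (it gives Row more in every row).
The remaining 2×2 game on (A, B) × (II, III) has no saddle point. Let Row play A with probability p; indifference gives −2p + 10(1−p) = 10p + 2(1−p), so p = 2/5.
Similarly Column's optimal q on II is 2/5, and the value is -2·(2/5) + (10)·(3/5) = 26/5.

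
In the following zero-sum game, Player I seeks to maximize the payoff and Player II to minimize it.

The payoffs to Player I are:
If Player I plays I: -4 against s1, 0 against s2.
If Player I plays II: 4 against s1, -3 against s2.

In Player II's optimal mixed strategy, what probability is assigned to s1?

3/11

Row minima are -4 and -3, so Player I's maximin is -3; column maxima are 4 and 0, so Player II's minimax is 0. These differ, so the equilibrium is in mixed strategies.
Let Player II play s1 with probability q. Player I is indifferent when −4q = 4q − 3(1−q), giving q = 3/11.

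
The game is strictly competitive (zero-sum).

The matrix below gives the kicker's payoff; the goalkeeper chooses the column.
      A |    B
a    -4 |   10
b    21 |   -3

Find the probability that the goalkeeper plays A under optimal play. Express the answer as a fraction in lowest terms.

Row minima are -4 and -3, so the kicker's maximin is -3; column maxima are 21 and 10, so the goalkeeper's minimax is 10. These differ, so the equilibrium is in mixed strategies.
Let the goalkeeper play A with probability q. The kicker is indifferent when −4q + 10(1−q) = 21q − 3(1−q), giving q = 13/38.

13/38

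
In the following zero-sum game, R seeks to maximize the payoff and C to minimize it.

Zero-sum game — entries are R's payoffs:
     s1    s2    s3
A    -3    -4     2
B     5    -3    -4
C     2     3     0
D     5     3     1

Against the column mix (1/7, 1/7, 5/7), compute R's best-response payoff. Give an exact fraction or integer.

A: (-3)·(1/7) + (-4)·(1/7) + (2)·(5/7) = 3/7.
B: (5)·(1/7) + (-3)·(1/7) + (-4)·(5/7) = -18/7.
C: (2)·(1/7) + (3)·(1/7) + (0)·(5/7) = 5/7.
D: (5)·(1/7) + (3)·(1/7) + (1)·(5/7) = 13/7.
The best pure response is D with expected payoff 13/7.

13/7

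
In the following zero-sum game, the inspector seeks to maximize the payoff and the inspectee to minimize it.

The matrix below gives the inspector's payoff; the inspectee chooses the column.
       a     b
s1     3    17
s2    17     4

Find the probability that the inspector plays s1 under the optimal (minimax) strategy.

13/27

Row minima are 3 and 4, so the inspector's maximin is 4; column maxima are 17 and 17, so the inspectee's minimax is 17. These differ, so the equilibrium is in mixed strategies.
Let the inspector play s1 with probability p. The inspectee is indifferent when 3p + 17(1−p) = 17p + 4(1−p), giving p = 13/27.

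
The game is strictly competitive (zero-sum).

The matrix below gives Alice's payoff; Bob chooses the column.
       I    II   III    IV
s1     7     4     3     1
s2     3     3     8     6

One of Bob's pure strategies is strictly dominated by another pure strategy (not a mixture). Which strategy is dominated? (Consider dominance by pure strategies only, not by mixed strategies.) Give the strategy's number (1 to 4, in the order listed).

Bob prefers columns that give Alice less. Compare III with IV: 1 < 3, 6 < 8.
So IV strictly dominates III for Bob; III is strictly dominated.

3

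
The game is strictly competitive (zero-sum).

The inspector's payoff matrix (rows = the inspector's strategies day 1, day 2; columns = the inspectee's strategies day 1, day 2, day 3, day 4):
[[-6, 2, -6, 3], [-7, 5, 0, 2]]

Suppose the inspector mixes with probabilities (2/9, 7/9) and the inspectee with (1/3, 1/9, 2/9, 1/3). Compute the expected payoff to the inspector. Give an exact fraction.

Against (1/3, 1/9, 2/9, 1/3), each row's expected payoff is day 1: -19/9; day 2: -10/9.
Taking the (2/9, 7/9)-weighted average: (2/9)·(-19/9) + (7/9)·(-10/9) = -4/3.

-4/3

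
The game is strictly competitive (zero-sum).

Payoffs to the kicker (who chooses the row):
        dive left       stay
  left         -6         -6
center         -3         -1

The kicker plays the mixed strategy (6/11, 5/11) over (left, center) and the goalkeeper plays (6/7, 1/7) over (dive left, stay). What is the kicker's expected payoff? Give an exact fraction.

-347/77

Against (6/7, 1/7), each row's expected payoff is left: -6; center: -19/7.
Taking the (6/11, 5/11)-weighted average: (6/11)·(-6) + (5/11)·(-19/7) = -347/77.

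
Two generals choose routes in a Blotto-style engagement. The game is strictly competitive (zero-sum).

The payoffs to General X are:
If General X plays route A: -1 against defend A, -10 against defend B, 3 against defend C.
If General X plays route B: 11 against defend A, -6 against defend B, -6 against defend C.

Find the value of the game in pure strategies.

Row minima: -10, -6 → General X's maximin is -6.
Column maxima: 11, -6, 3 → General Y's minimax is -6.
They coincide at (route B, defend B), so the value is -6.

-6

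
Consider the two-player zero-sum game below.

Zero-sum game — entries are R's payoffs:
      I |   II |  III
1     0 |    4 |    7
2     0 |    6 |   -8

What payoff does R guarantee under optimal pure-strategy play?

Row minima: 0, -8 → R's maximin is 0.
Column maxima: 0, 6, 7 → C's minimax is 0.
They coincide at (1, I), so the value is 0.

0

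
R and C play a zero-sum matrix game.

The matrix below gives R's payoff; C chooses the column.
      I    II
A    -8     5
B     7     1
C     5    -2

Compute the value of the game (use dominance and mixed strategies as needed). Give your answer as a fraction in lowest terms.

Row C is strictly dominated by row B, so R never plays it.
The remaining 2×2 game on (A, B) × (I, II) has no saddle point. Let R play A with probability p; indifference gives −8p + 7(1−p) = 5p + (1−p), so p = 6/19.
Similarly C's optimal q on I is 4/19, and the value is -8·(4/19) + (5)·(15/19) = 43/19.

43/19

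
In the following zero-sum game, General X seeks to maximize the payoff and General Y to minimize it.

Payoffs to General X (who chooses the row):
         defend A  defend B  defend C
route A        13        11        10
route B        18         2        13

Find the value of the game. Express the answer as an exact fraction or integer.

Column defend A is strictly dominated by defend C for General Y (it gives General X more in every row).
The remaining 2×2 game on (route A, route B) × (defend B, defend C) has no saddle point. Let General X play route A with probability p; indifference gives 11p + 2(1−p) = 10p + 13(1−p), so p = 11/12.
Similarly General Y's optimal q on defend B is 1/4, and the value is 11·(1/4) + (10)·(3/4) = 41/4.

41/4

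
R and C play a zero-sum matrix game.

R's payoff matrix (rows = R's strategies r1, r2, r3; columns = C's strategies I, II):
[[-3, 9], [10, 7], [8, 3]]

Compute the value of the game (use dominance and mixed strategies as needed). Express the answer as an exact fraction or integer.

Row r3 is strictly dominated by row r2, so R never plays it.
The remaining 2×2 game on (r1, r2) × (I, II) has no saddle point. Let R play r1 with probability p; indifference gives −3p + 10(1−p) = 9p + 7(1−p), so p = 1/5.
Similarly C's optimal q on I is 2/15, and the value is -3·(2/15) + (9)·(13/15) = 37/5.

37/5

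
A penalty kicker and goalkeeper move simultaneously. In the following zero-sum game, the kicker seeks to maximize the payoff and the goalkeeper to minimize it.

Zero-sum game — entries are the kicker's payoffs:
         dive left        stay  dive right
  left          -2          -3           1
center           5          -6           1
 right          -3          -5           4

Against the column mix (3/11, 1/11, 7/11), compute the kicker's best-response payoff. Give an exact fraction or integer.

left: (-2)·(3/11) + (-3)·(1/11) + (1)·(7/11) = -2/11.
center: (5)·(3/11) + (-6)·(1/11) + (1)·(7/11) = 16/11.
right: (-3)·(3/11) + (-5)·(1/11) + (4)·(7/11) = 14/11.
The best pure response is center with expected payoff 16/11.

16/11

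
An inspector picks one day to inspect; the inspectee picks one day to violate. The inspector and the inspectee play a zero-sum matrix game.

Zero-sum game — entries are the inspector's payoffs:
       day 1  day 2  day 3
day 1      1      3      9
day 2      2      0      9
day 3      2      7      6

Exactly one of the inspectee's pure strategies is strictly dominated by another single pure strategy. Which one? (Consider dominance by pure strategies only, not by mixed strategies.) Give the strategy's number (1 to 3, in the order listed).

3

The inspectee prefers columns that give the inspector less. Compare day 3 with day 1: 1 < 9, 2 < 9, 2 < 6.
So day 1 strictly dominates day 3 for the inspectee; day 3 is strictly dominated.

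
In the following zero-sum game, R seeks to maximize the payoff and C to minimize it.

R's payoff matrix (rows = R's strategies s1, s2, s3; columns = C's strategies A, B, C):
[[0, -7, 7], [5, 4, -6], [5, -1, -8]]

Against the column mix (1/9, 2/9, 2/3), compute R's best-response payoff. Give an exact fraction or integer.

s1: (0)·(1/9) + (-7)·(2/9) + (7)·(2/3) = 28/9.
s2: (5)·(1/9) + (4)·(2/9) + (-6)·(2/3) = -23/9.
s3: (5)·(1/9) + (-1)·(2/9) + (-8)·(2/3) = -5.
The best pure response is s1 with expected payoff 28/9.

28/9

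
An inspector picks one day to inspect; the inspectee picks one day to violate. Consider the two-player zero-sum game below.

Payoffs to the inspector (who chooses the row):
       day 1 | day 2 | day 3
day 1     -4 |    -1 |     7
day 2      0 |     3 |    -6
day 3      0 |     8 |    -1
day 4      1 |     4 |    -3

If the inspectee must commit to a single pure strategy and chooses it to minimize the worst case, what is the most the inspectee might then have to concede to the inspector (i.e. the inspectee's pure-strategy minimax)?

The worst case (largest entry) in each column is day 1: 1, day 2: 8, day 3: 7.
The best (smallest) of these is 1.

1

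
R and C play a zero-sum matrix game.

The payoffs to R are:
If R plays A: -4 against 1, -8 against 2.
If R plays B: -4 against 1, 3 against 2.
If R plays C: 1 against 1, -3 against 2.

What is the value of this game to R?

-9/11

Row A is strictly dominated by row C, so R never plays it.
The remaining 2×2 game on (B, C) × (1, 2) has no saddle point. Let R play B with probability p; indifference gives −4p + (1−p) = 3p − 3(1−p), so p = 4/11.
Similarly C's optimal q on 1 is 6/11, and the value is -4·(6/11) + (3)·(5/11) = -9/11.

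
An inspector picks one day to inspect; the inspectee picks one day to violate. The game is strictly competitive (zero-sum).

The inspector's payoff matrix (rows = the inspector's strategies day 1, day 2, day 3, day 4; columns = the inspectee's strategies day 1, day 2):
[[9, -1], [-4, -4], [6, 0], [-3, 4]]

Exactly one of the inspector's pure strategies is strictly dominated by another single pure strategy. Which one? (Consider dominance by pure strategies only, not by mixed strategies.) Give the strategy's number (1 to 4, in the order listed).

Compare day 2 with day 1: 9 > -4, -1 > -4.
So day 1 strictly dominates day 2 for the inspector; day 2 is strictly dominated.

2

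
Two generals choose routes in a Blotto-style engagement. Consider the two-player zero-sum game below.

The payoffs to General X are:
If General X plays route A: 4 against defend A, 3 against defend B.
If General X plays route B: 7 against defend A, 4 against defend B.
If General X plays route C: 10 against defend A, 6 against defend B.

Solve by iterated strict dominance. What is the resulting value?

Column defend A is strictly dominated by defend B for General Y (3<4, 4<7, 6<10); eliminate defend A.
Row route A is strictly dominated by row route B (4>3); eliminate route A.
Row route B is strictly dominated by row route C (6>4); eliminate route B.
Only (route C, defend B) remains, with payoff 6.

6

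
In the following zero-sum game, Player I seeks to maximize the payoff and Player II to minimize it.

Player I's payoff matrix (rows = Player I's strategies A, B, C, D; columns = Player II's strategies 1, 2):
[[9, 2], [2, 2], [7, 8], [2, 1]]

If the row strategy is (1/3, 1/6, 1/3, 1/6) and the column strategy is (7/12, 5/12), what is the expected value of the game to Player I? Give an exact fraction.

367/72

Against (7/12, 5/12), each row's expected payoff is A: 73/12; B: 2; C: 89/12; D: 19/12.
Taking the (1/3, 1/6, 1/3, 1/6)-weighted average: (1/3)·(73/12) + (1/6)·(2) + (1/3)·(89/12) + (1/6)·(19/12) = 367/72.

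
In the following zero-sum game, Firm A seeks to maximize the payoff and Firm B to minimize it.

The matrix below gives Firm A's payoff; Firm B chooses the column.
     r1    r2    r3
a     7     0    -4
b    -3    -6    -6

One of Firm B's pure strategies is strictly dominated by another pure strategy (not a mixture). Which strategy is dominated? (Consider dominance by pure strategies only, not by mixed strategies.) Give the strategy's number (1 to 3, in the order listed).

1

Firm B prefers columns that give Firm A less. Compare r1 with r2: 0 < 7, -6 < -3.
So r2 strictly dominates r1 for Firm B; r1 is strictly dominated.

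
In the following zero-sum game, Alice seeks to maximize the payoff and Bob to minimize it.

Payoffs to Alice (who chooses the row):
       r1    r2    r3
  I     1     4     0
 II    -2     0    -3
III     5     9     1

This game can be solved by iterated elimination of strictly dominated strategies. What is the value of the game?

1

Row I is strictly dominated by row III (5>1, 9>4, 1>0); eliminate I.
Row II is strictly dominated by row III (5>-2, 9>0, 1>-3); eliminate II.
Column r1 is strictly dominated by r3 for Bob (1<5); eliminate r1.
Column r2 is strictly dominated by r3 for Bob (1<9); eliminate r2.
Only (III, r3) remains, with payoff 1.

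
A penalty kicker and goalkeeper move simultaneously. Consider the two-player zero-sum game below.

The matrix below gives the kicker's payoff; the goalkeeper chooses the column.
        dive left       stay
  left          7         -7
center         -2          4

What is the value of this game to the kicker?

7/10

Row minima are -7 and -2, so the kicker's maximin is -2; column maxima are 7 and 4, so the goalkeeper's minimax is 4. These differ, so the equilibrium is in mixed strategies.
Let the kicker play left with probability p. The goalkeeper is indifferent when 7p − 2(1−p) = −7p + 4(1−p), giving p = 3/10.
Let the goalkeeper play dive left with probability q. The kicker is indifferent when 7q − 7(1−q) = −2q + 4(1−q), giving q = 11/20.
The value is 7·(11/20) + (-7)·(9/20) = 7/10.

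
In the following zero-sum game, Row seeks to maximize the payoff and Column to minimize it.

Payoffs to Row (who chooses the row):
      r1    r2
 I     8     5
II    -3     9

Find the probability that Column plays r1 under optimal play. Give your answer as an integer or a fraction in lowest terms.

Row minima are 5 and -3, so Row's maximin is 5; column maxima are 8 and 9, so Column's minimax is 8. These differ, so the equilibrium is in mixed strategies.
Let Column play r1 with probability q. Row is indifferent when 8q + 5(1−q) = −3q + 9(1−q), giving q = 4/15.

4/15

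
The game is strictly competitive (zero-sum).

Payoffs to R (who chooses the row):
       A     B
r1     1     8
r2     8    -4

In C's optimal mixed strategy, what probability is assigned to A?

Row minima are 1 and -4, so R's maximin is 1; column maxima are 8 and 8, so C's minimax is 8. These differ, so the equilibrium is in mixed strategies.
Let C play A with probability q. R is indifferent when q + 8(1−q) = 8q − 4(1−q), giving q = 12/19.

12/19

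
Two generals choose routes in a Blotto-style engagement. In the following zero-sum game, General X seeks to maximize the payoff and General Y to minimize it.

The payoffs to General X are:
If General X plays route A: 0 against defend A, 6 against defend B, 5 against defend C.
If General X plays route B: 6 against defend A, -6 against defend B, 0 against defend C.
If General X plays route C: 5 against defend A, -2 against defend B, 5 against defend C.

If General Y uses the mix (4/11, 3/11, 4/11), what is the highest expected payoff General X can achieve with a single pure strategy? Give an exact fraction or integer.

route A: (0)·(4/11) + (6)·(3/11) + (5)·(4/11) = 38/11.
route B: (6)·(4/11) + (-6)·(3/11) + (0)·(4/11) = 6/11.
route C: (5)·(4/11) + (-2)·(3/11) + (5)·(4/11) = 34/11.
The best pure response is route A with expected payoff 38/11.

38/11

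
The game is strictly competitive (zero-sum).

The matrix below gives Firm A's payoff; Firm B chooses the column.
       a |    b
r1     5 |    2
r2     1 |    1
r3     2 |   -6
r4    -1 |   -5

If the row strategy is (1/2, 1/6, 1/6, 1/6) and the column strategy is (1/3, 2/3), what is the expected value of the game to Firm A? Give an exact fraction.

1/2

Against (1/3, 2/3), each row's expected payoff is r1: 3; r2: 1; r3: -10/3; r4: -11/3.
Taking the (1/2, 1/6, 1/6, 1/6)-weighted average: (1/2)·(3) + (1/6)·(1) + (1/6)·(-10/3) + (1/6)·(-11/3) = 1/2.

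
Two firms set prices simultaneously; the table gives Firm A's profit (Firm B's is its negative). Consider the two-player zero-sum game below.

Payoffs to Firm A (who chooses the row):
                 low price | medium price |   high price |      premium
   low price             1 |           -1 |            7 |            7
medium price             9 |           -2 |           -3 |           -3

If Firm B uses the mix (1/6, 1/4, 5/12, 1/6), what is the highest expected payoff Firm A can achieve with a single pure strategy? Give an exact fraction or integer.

4

low price: (1)·(1/6) + (-1)·(1/4) + (7)·(5/12) + (7)·(1/6) = 4.
medium price: (9)·(1/6) + (-2)·(1/4) + (-3)·(5/12) + (-3)·(1/6) = -3/4.
The best pure response is low price with expected payoff 4.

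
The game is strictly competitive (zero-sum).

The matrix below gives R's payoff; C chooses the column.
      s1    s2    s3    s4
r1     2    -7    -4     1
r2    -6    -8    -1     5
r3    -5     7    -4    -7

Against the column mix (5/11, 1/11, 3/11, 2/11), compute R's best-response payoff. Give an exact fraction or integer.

r1: (2)·(5/11) + (-7)·(1/11) + (-4)·(3/11) + (1)·(2/11) = -7/11.
r2: (-6)·(5/11) + (-8)·(1/11) + (-1)·(3/11) + (5)·(2/11) = -31/11.
r3: (-5)·(5/11) + (7)·(1/11) + (-4)·(3/11) + (-7)·(2/11) = -4.
The best pure response is r1 with expected payoff -7/11.

-7/11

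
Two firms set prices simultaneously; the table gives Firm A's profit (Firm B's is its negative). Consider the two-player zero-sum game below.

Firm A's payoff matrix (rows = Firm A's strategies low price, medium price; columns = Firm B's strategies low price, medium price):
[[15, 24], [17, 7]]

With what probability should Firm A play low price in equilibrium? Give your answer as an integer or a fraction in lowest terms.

Row minima are 15 and 7, so Firm A's maximin is 15; column maxima are 17 and 24, so Firm B's minimax is 17. These differ, so the equilibrium is in mixed strategies.
Let Firm A play low price with probability p. Firm B is indifferent when 15p + 17(1−p) = 24p + 7(1−p), giving p = 10/19.

10/19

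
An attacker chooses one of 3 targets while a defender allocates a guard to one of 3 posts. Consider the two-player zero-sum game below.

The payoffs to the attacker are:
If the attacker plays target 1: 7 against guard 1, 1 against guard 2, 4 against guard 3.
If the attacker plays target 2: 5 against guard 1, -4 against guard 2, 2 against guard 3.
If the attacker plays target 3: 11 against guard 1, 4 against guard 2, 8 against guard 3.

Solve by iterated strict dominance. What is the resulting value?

Row target 2 is strictly dominated by row target 1 (7>5, 1>-4, 4>2); eliminate target 2.
Row target 1 is strictly dominated by row target 3 (11>7, 4>1, 8>4); eliminate target 1.
Column guard 1 is strictly dominated by guard 2 for the defender (4<11); eliminate guard 1.
Column guard 3 is strictly dominated by guard 2 for the defender (4<8); eliminate guard 3.
Only (target 3, guard 2) remains, with payoff 4.

4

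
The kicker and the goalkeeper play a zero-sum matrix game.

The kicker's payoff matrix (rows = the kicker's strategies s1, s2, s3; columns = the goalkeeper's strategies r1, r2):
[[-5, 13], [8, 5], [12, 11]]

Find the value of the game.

Row s2 is strictly dominated by row s3, so the kicker never plays it.
The remaining 2×2 game on (s1, s3) × (r1, r2) has no saddle point. Let the kicker play s1 with probability p; indifference gives −5p + 12(1−p) = 13p + 11(1−p), so p = 1/19.
Similarly the goalkeeper's optimal q on r1 is 2/19, and the value is -5·(2/19) + (13)·(17/19) = 211/19.

211/19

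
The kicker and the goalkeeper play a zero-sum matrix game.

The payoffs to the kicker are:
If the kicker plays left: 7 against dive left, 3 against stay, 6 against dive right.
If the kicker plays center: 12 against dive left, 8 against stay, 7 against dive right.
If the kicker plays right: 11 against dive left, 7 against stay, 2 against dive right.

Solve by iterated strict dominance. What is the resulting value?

7

Column dive left is strictly dominated by stay for the goalkeeper (3<7, 8<12, 7<11); eliminate dive left.
Row right is strictly dominated by row center (8>7, 7>2); eliminate right.
Row left is strictly dominated by row center (8>3, 7>6); eliminate left.
Column stay is strictly dominated by dive right for the goalkeeper (7<8); eliminate stay.
Only (center, dive right) remains, with payoff 7.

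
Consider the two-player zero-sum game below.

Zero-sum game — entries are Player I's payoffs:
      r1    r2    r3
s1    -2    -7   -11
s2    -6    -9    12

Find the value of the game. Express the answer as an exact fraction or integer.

Column r1 is strictly dominated by r2 for Player II (it gives Player I more in every row).
The remaining 2×2 game on (s1, s2) × (r2, r3) has no saddle point. Let Player I play s1 with probability p; indifference gives −7p − 9(1−p) = −11p + 12(1−p), so p = 21/25.
Similarly Player II's optimal q on r2 is 23/25, and the value is -7·(23/25) + (-11)·(2/25) = -183/25.

-183/25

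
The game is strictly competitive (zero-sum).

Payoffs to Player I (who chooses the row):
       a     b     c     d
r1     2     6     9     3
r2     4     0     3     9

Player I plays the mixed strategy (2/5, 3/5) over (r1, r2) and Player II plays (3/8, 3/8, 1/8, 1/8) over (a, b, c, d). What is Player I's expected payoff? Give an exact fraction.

18/5

Against (3/8, 3/8, 1/8, 1/8), each row's expected payoff is r1: 9/2; r2: 3.
Taking the (2/5, 3/5)-weighted average: (2/5)·(9/2) + (3/5)·(3) = 18/5.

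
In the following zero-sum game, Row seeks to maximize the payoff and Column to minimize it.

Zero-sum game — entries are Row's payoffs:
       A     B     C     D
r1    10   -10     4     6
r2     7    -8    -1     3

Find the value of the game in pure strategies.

Row minima: -10, -8 → Row's maximin is -8.
Column maxima: 10, -8, 4, 6 → Column's minimax is -8.
They coincide at (r2, B), so the value is -8.

-8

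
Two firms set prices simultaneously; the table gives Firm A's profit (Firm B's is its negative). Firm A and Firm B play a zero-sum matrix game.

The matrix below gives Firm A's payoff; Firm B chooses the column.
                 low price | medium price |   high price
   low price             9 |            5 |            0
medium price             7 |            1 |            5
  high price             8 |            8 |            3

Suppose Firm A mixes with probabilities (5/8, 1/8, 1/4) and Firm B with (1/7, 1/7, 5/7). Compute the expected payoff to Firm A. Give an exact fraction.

Against (1/7, 1/7, 5/7), each row's expected payoff is low price: 2; medium price: 33/7; high price: 31/7.
Taking the (5/8, 1/8, 1/4)-weighted average: (5/8)·(2) + (1/8)·(33/7) + (1/4)·(31/7) = 165/56.

165/56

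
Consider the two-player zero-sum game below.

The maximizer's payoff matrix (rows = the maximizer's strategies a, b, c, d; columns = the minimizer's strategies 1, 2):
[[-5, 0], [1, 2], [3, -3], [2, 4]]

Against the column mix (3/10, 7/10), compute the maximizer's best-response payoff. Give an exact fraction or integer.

a: (-5)·(3/10) + (0)·(7/10) = -3/2.
b: (1)·(3/10) + (2)·(7/10) = 17/10.
c: (3)·(3/10) + (-3)·(7/10) = -6/5.
d: (2)·(3/10) + (4)·(7/10) = 17/5.
The best pure response is d with expected payoff 17/5.

17/5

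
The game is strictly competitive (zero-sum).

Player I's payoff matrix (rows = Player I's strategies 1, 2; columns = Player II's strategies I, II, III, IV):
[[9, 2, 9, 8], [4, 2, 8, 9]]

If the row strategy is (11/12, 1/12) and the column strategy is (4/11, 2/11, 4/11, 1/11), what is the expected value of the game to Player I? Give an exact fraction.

985/132

Against (4/11, 2/11, 4/11, 1/11), each row's expected payoff is 1: 84/11; 2: 61/11.
Taking the (11/12, 1/12)-weighted average: (11/12)·(84/11) + (1/12)·(61/11) = 985/132.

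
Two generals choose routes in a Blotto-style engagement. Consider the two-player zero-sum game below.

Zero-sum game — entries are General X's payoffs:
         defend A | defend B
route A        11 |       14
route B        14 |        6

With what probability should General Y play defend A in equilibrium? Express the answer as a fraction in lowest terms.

Row minima are 11 and 6, so General X's maximin is 11; column maxima are 14 and 14, so General Y's minimax is 14. These differ, so the equilibrium is in mixed strategies.
Let General Y play defend A with probability q. General X is indifferent when 11q + 14(1−q) = 14q + 6(1−q), giving q = 8/11.

8/11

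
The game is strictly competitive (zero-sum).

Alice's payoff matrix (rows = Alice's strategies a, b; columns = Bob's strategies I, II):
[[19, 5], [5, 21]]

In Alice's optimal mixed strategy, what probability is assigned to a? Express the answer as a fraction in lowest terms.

8/15

Row minima are 5 and 5, so Alice's maximin is 5; column maxima are 19 and 21, so Bob's minimax is 19. These differ, so the equilibrium is in mixed strategies.
Let Alice play a with probability p. Bob is indifferent when 19p + 5(1−p) = 5p + 21(1−p), giving p = 8/15.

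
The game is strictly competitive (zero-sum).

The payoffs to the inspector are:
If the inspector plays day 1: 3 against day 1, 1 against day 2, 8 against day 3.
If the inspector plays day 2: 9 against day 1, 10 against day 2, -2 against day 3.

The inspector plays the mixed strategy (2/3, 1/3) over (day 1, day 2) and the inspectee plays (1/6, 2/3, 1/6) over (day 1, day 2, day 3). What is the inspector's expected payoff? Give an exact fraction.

77/18

Against (1/6, 2/3, 1/6), each row's expected payoff is day 1: 5/2; day 2: 47/6.
Taking the (2/3, 1/3)-weighted average: (2/3)·(5/2) + (1/3)·(47/6) = 77/18.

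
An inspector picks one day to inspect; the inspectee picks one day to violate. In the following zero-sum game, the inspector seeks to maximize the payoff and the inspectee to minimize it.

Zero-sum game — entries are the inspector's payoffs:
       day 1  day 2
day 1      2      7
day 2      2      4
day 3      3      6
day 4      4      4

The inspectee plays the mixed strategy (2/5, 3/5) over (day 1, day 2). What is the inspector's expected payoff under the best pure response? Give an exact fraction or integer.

day 1: (2)·(2/5) + (7)·(3/5) = 5.
day 2: (2)·(2/5) + (4)·(3/5) = 16/5.
day 3: (3)·(2/5) + (6)·(3/5) = 24/5.
day 4: (4)·(2/5) + (4)·(3/5) = 4.
The best pure response is day 1 with expected payoff 5.

5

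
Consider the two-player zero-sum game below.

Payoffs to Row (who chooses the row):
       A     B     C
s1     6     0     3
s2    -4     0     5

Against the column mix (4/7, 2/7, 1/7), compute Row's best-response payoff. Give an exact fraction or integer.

s1: (6)·(4/7) + (0)·(2/7) + (3)·(1/7) = 27/7.
s2: (-4)·(4/7) + (0)·(2/7) + (5)·(1/7) = -11/7.
The best pure response is s1 with expected payoff 27/7.

27/7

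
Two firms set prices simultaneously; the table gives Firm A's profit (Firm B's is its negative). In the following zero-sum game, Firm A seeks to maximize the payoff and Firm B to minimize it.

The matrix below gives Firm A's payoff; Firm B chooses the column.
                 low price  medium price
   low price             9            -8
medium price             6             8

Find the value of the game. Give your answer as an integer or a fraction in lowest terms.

120/19

Row minima are -8 and 6, so Firm A's maximin is 6; column maxima are 9 and 8, so Firm B's minimax is 8. These differ, so the equilibrium is in mixed strategies.
Let Firm A play low price with probability p. Firm B is indifferent when 9p + 6(1−p) = −8p + 8(1−p), giving p = 2/19.
Let Firm B play low price with probability q. Firm A is indifferent when 9q − 8(1−q) = 6q + 8(1−q), giving q = 16/19.
The value is 9·(16/19) + (-8)·(3/19) = 120/19.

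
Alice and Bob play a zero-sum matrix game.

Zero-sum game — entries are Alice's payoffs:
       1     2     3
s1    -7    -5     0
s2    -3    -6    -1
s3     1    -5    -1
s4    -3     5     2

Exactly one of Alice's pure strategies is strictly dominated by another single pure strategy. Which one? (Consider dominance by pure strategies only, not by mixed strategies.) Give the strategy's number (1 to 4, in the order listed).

Compare s1 with s4: -3 > -7, 5 > -5, 2 > 0.
So s4 strictly dominates s1 for Alice; s1 is strictly dominated.

1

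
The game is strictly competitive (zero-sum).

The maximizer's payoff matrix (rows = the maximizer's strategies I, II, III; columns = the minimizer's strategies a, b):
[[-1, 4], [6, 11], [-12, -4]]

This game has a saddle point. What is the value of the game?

6

Row minima: -1, 6, -12 → the maximizer's maximin is 6.
Column maxima: 6, 11 → the minimizer's minimax is 6.
They coincide at (II, a), so the value is 6.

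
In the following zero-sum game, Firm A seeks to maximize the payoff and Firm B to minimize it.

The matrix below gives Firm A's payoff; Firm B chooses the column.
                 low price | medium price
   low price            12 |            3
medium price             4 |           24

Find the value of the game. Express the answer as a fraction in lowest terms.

276/29

Row minima are 3 and 4, so Firm A's maximin is 4; column maxima are 12 and 24, so Firm B's minimax is 12. These differ, so the equilibrium is in mixed strategies.
Let Firm A play low price with probability p. Firm B is indifferent when 12p + 4(1−p) = 3p + 24(1−p), giving p = 20/29.
Let Firm B play low price with probability q. Firm A is indifferent when 12q + 3(1−q) = 4q + 24(1−q), giving q = 21/29.
The value is 12·(21/29) + (3)·(8/29) = 276/29.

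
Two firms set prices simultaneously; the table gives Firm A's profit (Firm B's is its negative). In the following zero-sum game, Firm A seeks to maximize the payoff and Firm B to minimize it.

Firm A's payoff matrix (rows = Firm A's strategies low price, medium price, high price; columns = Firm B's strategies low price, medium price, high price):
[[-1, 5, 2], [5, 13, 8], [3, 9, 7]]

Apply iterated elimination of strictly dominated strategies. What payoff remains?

5

Row low price is strictly dominated by row medium price (5>-1, 13>5, 8>2); eliminate low price.
Row high price is strictly dominated by row medium price (5>3, 13>9, 8>7); eliminate high price.
Column medium price is strictly dominated by low price for Firm B (5<13); eliminate medium price.
Column high price is strictly dominated by low price for Firm B (5<8); eliminate high price.
Only (medium price, low price) remains, with payoff 5.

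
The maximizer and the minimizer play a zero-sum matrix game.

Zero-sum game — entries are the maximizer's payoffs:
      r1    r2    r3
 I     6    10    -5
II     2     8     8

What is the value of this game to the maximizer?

58/17

Column r2 is strictly dominated by r1 for the minimizer (it gives the maximizer more in every row).
The remaining 2×2 game on (I, II) × (r1, r3) has no saddle point. Let the maximizer play I with probability p; indifference gives 6p + 2(1−p) = −5p + 8(1−p), so p = 6/17.
Similarly the minimizer's optimal q on r1 is 13/17, and the value is 6·(13/17) + (-5)·(4/17) = 58/17.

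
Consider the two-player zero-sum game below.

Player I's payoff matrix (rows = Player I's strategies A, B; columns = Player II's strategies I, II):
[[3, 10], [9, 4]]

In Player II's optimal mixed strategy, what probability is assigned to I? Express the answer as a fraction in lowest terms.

Row minima are 3 and 4, so Player I's maximin is 4; column maxima are 9 and 10, so Player II's minimax is 9. These differ, so the equilibrium is in mixed strategies.
Let Player II play I with probability q. Player I is indifferent when 3q + 10(1−q) = 9q + 4(1−q), giving q = 1/2.

1/2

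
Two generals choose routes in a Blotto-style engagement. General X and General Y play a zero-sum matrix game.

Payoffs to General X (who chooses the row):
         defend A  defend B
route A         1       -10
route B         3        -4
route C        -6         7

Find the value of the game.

Row route A is strictly dominated by row route B, so General X never plays it.
The remaining 2×2 game on (route B, route C) × (defend A, defend B) has no saddle point. Let General X play route B with probability p; indifference gives 3p − 6(1−p) = −4p + 7(1−p), so p = 13/20.
Similarly General Y's optimal q on defend A is 11/20, and the value is 3·(11/20) + (-4)·(9/20) = -3/20.

-3/20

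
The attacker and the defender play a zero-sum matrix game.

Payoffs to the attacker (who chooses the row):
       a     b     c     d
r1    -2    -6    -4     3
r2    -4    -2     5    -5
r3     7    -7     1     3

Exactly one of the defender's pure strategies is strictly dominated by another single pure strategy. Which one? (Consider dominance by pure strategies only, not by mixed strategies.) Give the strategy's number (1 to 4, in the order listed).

3

The defender prefers columns that give the attacker less. Compare c with b: -6 < -4, -2 < 5, -7 < 1.
So b strictly dominates c for the defender; c is strictly dominated.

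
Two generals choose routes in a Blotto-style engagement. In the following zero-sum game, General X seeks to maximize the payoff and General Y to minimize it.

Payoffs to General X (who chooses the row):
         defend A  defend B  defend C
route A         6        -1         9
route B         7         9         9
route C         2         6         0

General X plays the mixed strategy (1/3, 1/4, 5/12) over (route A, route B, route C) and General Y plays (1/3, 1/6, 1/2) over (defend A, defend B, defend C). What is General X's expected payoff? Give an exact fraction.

Against (1/3, 1/6, 1/2), each row's expected payoff is route A: 19/3; route B: 25/3; route C: 5/3.
Taking the (1/3, 1/4, 5/12)-weighted average: (1/3)·(19/3) + (1/4)·(25/3) + (5/12)·(5/3) = 44/9.

44/9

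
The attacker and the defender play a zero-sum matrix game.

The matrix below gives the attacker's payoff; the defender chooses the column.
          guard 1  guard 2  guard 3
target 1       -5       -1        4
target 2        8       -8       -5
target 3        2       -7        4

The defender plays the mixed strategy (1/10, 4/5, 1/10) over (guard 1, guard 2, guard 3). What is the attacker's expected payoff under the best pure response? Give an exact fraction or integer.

target 1: (-5)·(1/10) + (-1)·(4/5) + (4)·(1/10) = -9/10.
target 2: (8)·(1/10) + (-8)·(4/5) + (-5)·(1/10) = -61/10.
target 3: (2)·(1/10) + (-7)·(4/5) + (4)·(1/10) = -5.
The best pure response is target 1 with expected payoff -9/10.

-9/10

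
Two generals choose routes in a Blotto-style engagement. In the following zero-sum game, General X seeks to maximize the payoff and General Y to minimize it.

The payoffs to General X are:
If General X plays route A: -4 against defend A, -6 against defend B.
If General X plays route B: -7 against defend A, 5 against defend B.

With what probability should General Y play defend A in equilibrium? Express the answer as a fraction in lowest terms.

11/14

Row minima are -6 and -7, so General X's maximin is -6; column maxima are -4 and 5, so General Y's minimax is -4. These differ, so the equilibrium is in mixed strategies.
Let General Y play defend A with probability q. General X is indifferent when −4q − 6(1−q) = −7q + 5(1−q), giving q = 11/14.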